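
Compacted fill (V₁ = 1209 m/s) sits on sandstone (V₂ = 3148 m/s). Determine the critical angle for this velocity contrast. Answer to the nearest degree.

23°

At critical incidence the refracted ray runs along the interface (θ₂ = 90°), so sin θ_c = V₁/V₂.
θ_c = arcsin(1209/3148) = arcsin 0.3841 = 22.58°.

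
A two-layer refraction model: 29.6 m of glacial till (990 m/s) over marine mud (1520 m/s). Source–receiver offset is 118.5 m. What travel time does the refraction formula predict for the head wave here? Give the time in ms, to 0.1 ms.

t = x/V₂ + 2h·√(V₂²−V₁²)/(V₁V₂).
√(V₂²−V₁²) = √(1520²−990²) = 1153.4 m/s; delay term = 2·29.6·1153.4/(990·1520) = 0.04538 s.
t = 118.5/1520 + 0.04538 = 0.12334 s.

123.3 ms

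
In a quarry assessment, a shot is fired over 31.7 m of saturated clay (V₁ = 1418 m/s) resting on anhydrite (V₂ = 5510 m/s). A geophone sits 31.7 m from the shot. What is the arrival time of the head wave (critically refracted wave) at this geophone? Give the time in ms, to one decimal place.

49.0 ms

t = x/V₂ + 2h·√(V₂²−V₁²)/(V₁V₂).
√(V₂²−V₁²) = √(5510²−1418²) = 5324.4 m/s; delay term = 2·31.7·5324.4/(1418·5510) = 0.04320 s.
t = 31.7/5510 + 0.04320 = 0.04896 s.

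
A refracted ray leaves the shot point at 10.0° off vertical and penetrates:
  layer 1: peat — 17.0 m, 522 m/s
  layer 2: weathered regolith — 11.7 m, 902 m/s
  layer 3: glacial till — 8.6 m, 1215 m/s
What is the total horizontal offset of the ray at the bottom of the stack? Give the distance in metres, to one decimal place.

Apply Snell's law at each interface; in layer i the horizontal offset is hᵢ·tan θᵢ.
Layer 1: θ = 10.00°; offset = 17.0·tan 10.00° = 2.998 m.
Layer 2: sin θ = 902·sin 10.0°/522 = 0.3001, θ = 17.46°; offset = 11.7·tan 17.46° = 3.680 m.
Layer 3: sin θ = 1215·sin 10.0°/522 = 0.4042, θ = 23.84°; offset = 8.6·tan 23.84° = 3.800 m.
Summing the layer offsets gives 10.478 m.

10.5 m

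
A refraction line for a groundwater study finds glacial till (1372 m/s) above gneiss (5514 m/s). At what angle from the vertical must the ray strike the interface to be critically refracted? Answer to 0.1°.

14.4°

At critical incidence the refracted ray runs along the interface (θ₂ = 90°), so sin θ_c = V₁/V₂.
θ_c = arcsin(1372/5514) = arcsin 0.2488 = 14.41°.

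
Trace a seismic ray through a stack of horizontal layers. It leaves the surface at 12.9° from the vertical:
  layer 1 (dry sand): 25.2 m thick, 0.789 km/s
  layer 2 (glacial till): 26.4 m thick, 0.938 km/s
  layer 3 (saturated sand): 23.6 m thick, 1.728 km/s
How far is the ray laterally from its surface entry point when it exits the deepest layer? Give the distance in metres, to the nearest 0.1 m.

Apply Snell's law at each interface; in layer i the horizontal offset is hᵢ·tan θᵢ.
Layer 1: θ = 12.90°; offset = 25.2·tan 12.90° = 5.772 m.
Layer 2: sin θ = 0.938·sin 12.9°/0.789 = 0.2654, θ = 15.39°; offset = 26.4·tan 15.39° = 7.267 m.
Layer 3: sin θ = 1.728·sin 12.9°/0.789 = 0.4889, θ = 29.27°; offset = 23.6·tan 29.27° = 13.228 m.
Total horizontal offset = 26.267 m.

26.3 m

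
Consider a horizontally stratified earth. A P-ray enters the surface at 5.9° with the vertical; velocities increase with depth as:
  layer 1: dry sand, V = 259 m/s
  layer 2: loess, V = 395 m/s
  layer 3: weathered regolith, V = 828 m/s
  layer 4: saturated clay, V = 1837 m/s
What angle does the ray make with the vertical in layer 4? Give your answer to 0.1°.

46.8°

Snell's law across each interface conserves sin θ / V, so sin θ_4 = V_4·sin θ₁/V₁.
sin θ_4 = 1837 × sin 5.9° / 259 = 0.7291.
θ_4 = arcsin 0.7291 = 46.81°.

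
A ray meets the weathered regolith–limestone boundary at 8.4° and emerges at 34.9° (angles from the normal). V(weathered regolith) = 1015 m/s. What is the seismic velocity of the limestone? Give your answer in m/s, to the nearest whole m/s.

Snell's law: sin 8.4°/V₁ = sin 34.9°/V₂.
V₂ = V₁·sin 34.9°/sin 8.4° = 1015 × 3.9166 = 3975.33 m/s.

3975 m/s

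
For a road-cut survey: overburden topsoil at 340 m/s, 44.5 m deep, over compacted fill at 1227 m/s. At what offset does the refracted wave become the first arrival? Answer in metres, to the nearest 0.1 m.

118.3 m

θ_c = arcsin(340/1227) = 16.09°, so cos θ_c = 0.9608 and tᵢ = 2h cos θ_c/V₁ = 0.2515 s.
At crossover x/V₁ = x/V₂ + tᵢ ⇒ x = tᵢ/(1/V₁ − 1/V₂) = 0.25151/(2.9412e-03 − 8.1500e-04) = 118.29 m.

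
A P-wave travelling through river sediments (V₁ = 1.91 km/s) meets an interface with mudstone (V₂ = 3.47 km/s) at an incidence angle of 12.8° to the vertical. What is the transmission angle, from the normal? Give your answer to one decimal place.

sin θ₁/V₁ = sin θ₂/V₂ ⇒ sin θ₂ = 3.47·sin 12.8°/1.91 = 3.47·0.2215/1.91 = 0.4025.
θ₂ = sin⁻¹(0.4025) = 23.73° (from vertical).

23.7°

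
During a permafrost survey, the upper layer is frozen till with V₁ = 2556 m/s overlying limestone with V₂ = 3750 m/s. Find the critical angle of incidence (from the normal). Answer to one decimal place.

At critical incidence the refracted ray runs along the interface (θ₂ = 90°), so sin θ_c = V₁/V₂.
θ_c = arcsin(2556/3750) = arcsin 0.6816 = 42.97°.

43.0°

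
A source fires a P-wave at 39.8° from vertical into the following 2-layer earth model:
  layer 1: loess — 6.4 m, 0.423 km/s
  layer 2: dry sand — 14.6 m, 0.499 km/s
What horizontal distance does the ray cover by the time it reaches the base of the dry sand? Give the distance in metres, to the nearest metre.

p = sin θ₁/V₁ = sin 39.8°/0.423 = 1.5133e+00 s/km is conserved through the stack.
Layer 1: θ = 39.80°; offset = 6.4·tan 39.80° = 5.332 m.
Layer 2: sin θ = p·0.499 = 0.7551 → θ = 49.04°; offset = 14.6·tan 49.04° = 16.816 m.
Σ offsets = 22.149 m.

22 m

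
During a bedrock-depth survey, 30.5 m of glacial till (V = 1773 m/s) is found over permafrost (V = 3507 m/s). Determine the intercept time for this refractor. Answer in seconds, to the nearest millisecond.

θ_c = arcsin(V₁/V₂) = arcsin(1773/3507) = 30.37°; cos θ_c = 0.8628.
tᵢ = 2h·cos θ_c / V₁ = 2·30.5·0.8628 / 1773 = 0.02968 s.

0.030 s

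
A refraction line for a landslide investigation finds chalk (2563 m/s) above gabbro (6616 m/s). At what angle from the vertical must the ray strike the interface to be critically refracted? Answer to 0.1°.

Critical incidence: sin θ_c = V₁/V₂ = 2563/6616 = 0.3874.
θ_c = arcsin 0.3874 = 22.79°.

22.8°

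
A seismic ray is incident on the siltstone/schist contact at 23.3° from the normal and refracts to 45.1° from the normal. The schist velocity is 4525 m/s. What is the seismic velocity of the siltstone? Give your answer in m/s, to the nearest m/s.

sin 23.3° = 0.3955; sin 45.1° = 0.7083.
V₁ = V₂·(sin θ₁/sin θ₂) = 4525·(0.3955/0.7083) = 2526.81 m/s.

2527 m/s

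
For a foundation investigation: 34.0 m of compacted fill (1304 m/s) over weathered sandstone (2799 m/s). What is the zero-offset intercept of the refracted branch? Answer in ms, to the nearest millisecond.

46 ms

θ_c = arcsin(V₁/V₂) = arcsin(1304/2799) = 27.77°; cos θ_c = 0.8848.
tᵢ = 2h·cos θ_c / V₁ = 2·34.0·0.8848 / 1304 = 0.04614 s.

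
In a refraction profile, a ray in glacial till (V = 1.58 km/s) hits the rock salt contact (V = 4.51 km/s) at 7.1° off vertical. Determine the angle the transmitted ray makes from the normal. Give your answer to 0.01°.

sin θ₁/V₁ = sin θ₂/V₂ ⇒ sin θ₂ = 4.51·sin 7.1°/1.58 = 4.51·0.1236/1.58 = 0.3528.
θ₂ = arcsin 0.3528 = 20.66° from the normal.

20.66°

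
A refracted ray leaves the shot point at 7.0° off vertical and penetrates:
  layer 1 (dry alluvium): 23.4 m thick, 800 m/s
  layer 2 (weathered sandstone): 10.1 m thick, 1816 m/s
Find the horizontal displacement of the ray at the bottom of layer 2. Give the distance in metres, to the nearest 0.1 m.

Ray parameter p = sin 7.0° / 800 m/s = 1.5234e-04 s/m.
Layer 1: θ = 7.00°; offset = 23.4·tan 7.00° = 2.873 m.
Layer 2: sin θ = p·1816 = 0.2766 → θ = 16.06°; offset = 10.1·tan 16.06° = 2.908 m.
Total horizontal offset = 5.781 m.

5.8 m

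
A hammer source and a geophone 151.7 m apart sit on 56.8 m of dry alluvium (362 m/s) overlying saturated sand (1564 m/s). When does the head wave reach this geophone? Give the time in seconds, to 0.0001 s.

0.4023 s

θ_c = arcsin(V₁/V₂) = arcsin(362/1564) = 13.38°, cos θ_c = 0.9728.
Intercept time tᵢ = 2h cos θ_c / V₁ = 2·56.8·0.9728/362 = 0.30529 s.
t = x/V₂ + tᵢ = 151.7/1564 + 0.30529 = 0.40229 s.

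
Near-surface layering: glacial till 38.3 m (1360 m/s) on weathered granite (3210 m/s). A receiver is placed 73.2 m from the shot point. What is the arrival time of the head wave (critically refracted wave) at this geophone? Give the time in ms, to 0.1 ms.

θ_c = arcsin(V₁/V₂) = arcsin(1360/3210) = 25.07°, cos θ_c = 0.9058.
Intercept time tᵢ = 2h cos θ_c / V₁ = 2·38.3·0.9058/1360 = 0.05102 s.
t = x/V₂ + tᵢ = 73.2/3210 + 0.05102 = 0.07382 s.

73.8 ms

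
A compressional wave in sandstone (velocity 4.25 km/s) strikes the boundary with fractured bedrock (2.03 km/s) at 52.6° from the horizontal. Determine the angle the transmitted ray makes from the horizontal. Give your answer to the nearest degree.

73°

Angle from the normal: 90° − 52.6° = 37.4°.
sin θ₁/V₁ = sin θ₂/V₂ ⇒ sin θ₂ = 2.03·sin 37.4°/4.25 = 2.03·0.6074/4.25 = 0.2901.
θ₂ = sin⁻¹(0.2901) = 16.86° (from vertical).
From the interface: 90° − 16.86° = 73.14°.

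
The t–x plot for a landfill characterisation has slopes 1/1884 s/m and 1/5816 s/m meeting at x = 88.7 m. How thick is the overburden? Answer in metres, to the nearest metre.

32 m

x_cross = 2h·√((V₂+V₁)/(V₂−V₁)) → h = x_cross / (2·√((V₂+V₁)/(V₂−V₁))).
√((V₂+V₁)/(V₂−V₁)) = √((5816+1884)/(5816−1884)) = 1.3994.
h = 88.7 / (2·1.3994) = 31.69 m.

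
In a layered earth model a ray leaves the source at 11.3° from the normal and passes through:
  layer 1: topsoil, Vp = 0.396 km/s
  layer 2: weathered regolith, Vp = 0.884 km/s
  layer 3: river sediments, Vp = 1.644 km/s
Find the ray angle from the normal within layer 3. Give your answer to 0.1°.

54.4°

Snell's law across each interface conserves sin θ / V, so sin θ_3 = V_3·sin θ₁/V₁.
sin θ_3 = 1.644 × sin 11.3° / 0.396 = 0.8135.
θ_3 = arcsin 0.8135 = 54.44°.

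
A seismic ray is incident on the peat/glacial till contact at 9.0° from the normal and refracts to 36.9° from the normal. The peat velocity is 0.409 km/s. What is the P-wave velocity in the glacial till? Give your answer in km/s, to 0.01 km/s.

sin 9.0° = 0.1564; sin 36.9° = 0.6004.
V₂ = V₁·(sin θ₂/sin θ₁) = 0.409·(0.6004/0.1564) = 1.57 km/s.

1.57 km/s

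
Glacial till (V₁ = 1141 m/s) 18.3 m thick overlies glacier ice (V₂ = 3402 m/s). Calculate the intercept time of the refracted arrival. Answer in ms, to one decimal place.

θ_c = arcsin(V₁/V₂) = arcsin(1141/3402) = 19.60°; cos θ_c = 0.9421.
tᵢ = 2h·cos θ_c / V₁ = 2·18.3·0.9421 / 1141 = 0.03022 s.

30.2 ms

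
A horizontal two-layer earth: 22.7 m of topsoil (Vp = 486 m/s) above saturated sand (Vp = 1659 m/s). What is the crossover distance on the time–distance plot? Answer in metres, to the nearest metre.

61 m

x_cross = 2h·√((V₂+V₁)/(V₂−V₁)).
(V₂+V₁)/(V₂−V₁) = (1659+486)/(1659−486) = 1.8286; √ = 1.3523.
x_cross = 2·22.7·1.3523 = 61.39 m.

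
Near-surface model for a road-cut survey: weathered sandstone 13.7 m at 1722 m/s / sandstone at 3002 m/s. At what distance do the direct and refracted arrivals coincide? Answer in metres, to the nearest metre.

53 m

θ_c = arcsin(1722/3002) = 35.00°, so cos θ_c = 0.8191 and tᵢ = 2h cos θ_c/V₁ = 0.0130 s.
At crossover x/V₁ = x/V₂ + tᵢ ⇒ x = tᵢ/(1/V₁ − 1/V₂) = 0.01303/(5.8072e-04 − 3.3311e-04) = 52.64 m.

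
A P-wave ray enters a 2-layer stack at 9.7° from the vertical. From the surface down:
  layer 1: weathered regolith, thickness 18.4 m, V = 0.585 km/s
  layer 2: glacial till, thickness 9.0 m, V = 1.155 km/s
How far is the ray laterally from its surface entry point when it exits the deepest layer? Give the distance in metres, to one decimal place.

p = sin θ₁/V₁ = sin 9.7°/0.585 = 2.8802e-01 s/km is conserved through the stack.
Layer 1: θ = 9.70°; offset = 18.4·tan 9.70° = 3.145 m.
Layer 2: sin θ = p·1.155 = 0.3327 → θ = 19.43°; offset = 9.0·tan 19.43° = 3.175 m.
Summing the layer offsets gives 6.320 m.

6.3 m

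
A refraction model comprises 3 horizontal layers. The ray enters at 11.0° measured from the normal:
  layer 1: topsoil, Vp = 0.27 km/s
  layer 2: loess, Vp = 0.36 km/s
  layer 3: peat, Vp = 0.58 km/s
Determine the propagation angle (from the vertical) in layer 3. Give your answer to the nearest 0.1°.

Snell's law across each interface conserves sin θ / V, so sin θ_3 = V_3·sin θ₁/V₁.
sin θ_3 = 0.58 × sin 11.0° / 0.27 = 0.4099.
θ_3 = arcsin 0.4099 = 24.20°.

24.2°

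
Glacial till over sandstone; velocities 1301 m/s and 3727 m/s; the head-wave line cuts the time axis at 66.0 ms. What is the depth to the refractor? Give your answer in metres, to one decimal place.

θ_c = arcsin(1301/3727) = 20.43°; cos θ_c = 0.9371.
tᵢ = 2h cos θ_c/V₁ ⇒ h = tᵢ·V₁/(2 cos θ_c) = 0.066·1301/(2·0.9371) = 45.81 m.

45.8 m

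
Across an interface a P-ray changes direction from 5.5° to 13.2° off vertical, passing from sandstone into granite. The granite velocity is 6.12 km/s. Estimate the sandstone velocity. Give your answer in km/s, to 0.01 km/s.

sin 5.5° = 0.0958; sin 13.2° = 0.2284.
V₁ = V₂·(sin θ₁/sin θ₂) = 6.12·(0.0958/0.2284) = 2.57 km/s.

2.57 km/s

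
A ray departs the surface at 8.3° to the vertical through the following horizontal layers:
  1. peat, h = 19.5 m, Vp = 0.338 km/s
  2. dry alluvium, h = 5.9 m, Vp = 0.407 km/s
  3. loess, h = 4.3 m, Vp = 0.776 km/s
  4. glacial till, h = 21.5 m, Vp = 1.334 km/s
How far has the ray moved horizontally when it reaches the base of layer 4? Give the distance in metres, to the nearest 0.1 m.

Ray parameter p = sin 8.3° / 0.338 km/s = 4.2709e-01 s/km.
Layer 1: θ = 8.30°; offset = 19.5·tan 8.30° = 2.845 m.
Layer 2: sin θ = p·0.407 = 0.1738 → θ = 10.01°; offset = 5.9·tan 10.01° = 1.041 m.
Layer 3: sin θ = p·0.776 = 0.3314 → θ = 19.36°; offset = 4.3·tan 19.36° = 1.510 m.
Layer 4: sin θ = p·1.334 = 0.5697 → θ = 34.73°; offset = 21.5·tan 34.73° = 14.905 m.
Total horizontal offset = 20.302 m.

20.3 m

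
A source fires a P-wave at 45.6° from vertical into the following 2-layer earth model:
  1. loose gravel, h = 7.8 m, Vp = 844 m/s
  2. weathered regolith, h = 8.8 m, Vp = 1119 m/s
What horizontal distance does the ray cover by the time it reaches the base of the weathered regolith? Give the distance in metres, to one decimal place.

34.0 m

Ray parameter p = sin 45.6° / 844 m/s = 8.4653e-04 s/m.
Layer 1: θ = 45.60°; offset = 7.8·tan 45.60° = 7.965 m.
Layer 2: sin θ = p·1119 = 0.9473 → θ = 71.31°; offset = 8.8·tan 71.31° = 26.014 m.
Σ offsets = 33.979 m.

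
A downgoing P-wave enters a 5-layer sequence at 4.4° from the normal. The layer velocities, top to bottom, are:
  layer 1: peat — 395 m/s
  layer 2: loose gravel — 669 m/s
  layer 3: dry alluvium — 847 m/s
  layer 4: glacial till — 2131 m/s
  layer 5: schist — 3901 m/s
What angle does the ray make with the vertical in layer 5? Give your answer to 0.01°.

49.26°

Ray parameter p = sin 4.4° / 395 = 1.9423e-04 s/m.
sin θ_5 = p·V_5 = 1.9423e-04 × 3901 = 0.7577.
θ_5 = 49.26° from the vertical.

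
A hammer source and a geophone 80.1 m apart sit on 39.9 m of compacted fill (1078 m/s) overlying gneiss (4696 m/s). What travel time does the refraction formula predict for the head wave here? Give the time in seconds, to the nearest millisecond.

0.089 s

θ_c = arcsin(V₁/V₂) = arcsin(1078/4696) = 13.27°, cos θ_c = 0.9733.
Intercept time tᵢ = 2h cos θ_c / V₁ = 2·39.9·0.9733/1078 = 0.07205 s.
t = x/V₂ + tᵢ = 80.1/4696 + 0.07205 = 0.08911 s.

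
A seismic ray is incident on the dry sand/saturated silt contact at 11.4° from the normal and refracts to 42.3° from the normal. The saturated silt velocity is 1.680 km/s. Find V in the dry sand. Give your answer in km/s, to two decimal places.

0.49 km/s

Snell's law: sin 11.4°/V₁ = sin 42.3°/V₂.
V₁ = V₂·sin 11.4°/sin 42.3° = 1.680 × 0.2937 = 0.49 km/s.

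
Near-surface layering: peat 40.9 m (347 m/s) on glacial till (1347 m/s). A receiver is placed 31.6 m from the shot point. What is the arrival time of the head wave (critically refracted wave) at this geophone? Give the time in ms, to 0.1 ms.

251.2 ms

t = x/V₂ + 2h·√(V₂²−V₁²)/(V₁V₂).
√(V₂²−V₁²) = √(1347²−347²) = 1301.5 m/s; delay term = 2·40.9·1301.5/(347·1347) = 0.22778 s.
t = 31.6/1347 + 0.22778 = 0.25124 s.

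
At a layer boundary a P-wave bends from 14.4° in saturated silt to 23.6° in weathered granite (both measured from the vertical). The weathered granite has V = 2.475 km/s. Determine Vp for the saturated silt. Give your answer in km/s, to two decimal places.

1.54 km/s

Snell's law: sin 14.4°/V₁ = sin 23.6°/V₂.
V₁ = V₂·sin 14.4°/sin 23.6° = 2.475 × 0.6212 = 1.54 km/s.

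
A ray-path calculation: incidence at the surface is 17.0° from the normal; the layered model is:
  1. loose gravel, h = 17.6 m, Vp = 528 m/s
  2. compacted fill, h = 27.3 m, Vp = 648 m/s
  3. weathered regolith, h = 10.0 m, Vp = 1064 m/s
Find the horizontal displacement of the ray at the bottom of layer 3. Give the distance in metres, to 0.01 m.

23.17 m

Apply Snell's law at each interface; in layer i the horizontal offset is hᵢ·tan θᵢ.
Layer 1: θ = 17.00°; offset = 17.6·tan 17.00° = 5.3809 m.
Layer 2: sin θ = 648·sin 17.0°/528 = 0.3588, θ = 21.03°; offset = 27.3·tan 21.03° = 10.4947 m.
Layer 3: sin θ = 1064·sin 17.0°/528 = 0.5892, θ = 36.10°; offset = 10.0·tan 36.10° = 7.2917 m.
Total horizontal offset = 23.1672 m.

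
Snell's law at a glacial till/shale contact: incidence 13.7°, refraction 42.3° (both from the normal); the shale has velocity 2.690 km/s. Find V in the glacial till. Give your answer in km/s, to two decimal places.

0.95 km/s

sin 13.7° = 0.2368; sin 42.3° = 0.6730.
V₁ = V₂·(sin θ₁/sin θ₂) = 2.690·(0.2368/0.6730) = 0.95 km/s.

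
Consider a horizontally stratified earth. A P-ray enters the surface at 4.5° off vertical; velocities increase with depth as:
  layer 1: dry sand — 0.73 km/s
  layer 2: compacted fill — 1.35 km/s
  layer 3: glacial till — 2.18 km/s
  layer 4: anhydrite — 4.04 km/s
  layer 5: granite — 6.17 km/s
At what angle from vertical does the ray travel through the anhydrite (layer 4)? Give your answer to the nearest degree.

Ray parameter p = sin 4.5° / 0.73 = 1.0748e-01 s/km.
sin θ_4 = p·V_4 = 1.0748e-01 × 4.04 = 0.4342.
θ_4 = arcsin 0.4342 = 25.74°.

26°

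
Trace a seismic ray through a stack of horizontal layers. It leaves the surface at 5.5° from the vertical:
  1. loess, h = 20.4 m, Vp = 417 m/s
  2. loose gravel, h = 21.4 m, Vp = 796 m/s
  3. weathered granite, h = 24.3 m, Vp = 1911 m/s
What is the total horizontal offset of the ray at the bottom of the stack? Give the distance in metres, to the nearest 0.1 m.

Apply Snell's law at each interface; in layer i the horizontal offset is hᵢ·tan θᵢ.
Layer 1: θ = 5.50°; offset = 20.4·tan 5.50° = 1.964 m.
Layer 2: sin θ = 796·sin 5.5°/417 = 0.1830, θ = 10.54°; offset = 21.4·tan 10.54° = 3.983 m.
Layer 3: sin θ = 1911·sin 5.5°/417 = 0.4392, θ = 26.06°; offset = 24.3·tan 26.06° = 11.881 m.
Σ offsets = 17.828 m.

17.8 m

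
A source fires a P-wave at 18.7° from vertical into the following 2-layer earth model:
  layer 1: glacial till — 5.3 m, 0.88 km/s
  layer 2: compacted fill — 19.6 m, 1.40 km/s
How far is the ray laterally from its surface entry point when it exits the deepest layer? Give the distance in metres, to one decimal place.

13.4 m

p = sin θ₁/V₁ = sin 18.7°/0.88 = 3.6433e-01 s/km is conserved through the stack.
Layer 1: θ = 18.70°; offset = 5.3·tan 18.70° = 1.794 m.
Layer 2: sin θ = p·1.40 = 0.5101 → θ = 30.67°; offset = 19.6·tan 30.67° = 11.623 m.
Total horizontal offset = 13.417 m.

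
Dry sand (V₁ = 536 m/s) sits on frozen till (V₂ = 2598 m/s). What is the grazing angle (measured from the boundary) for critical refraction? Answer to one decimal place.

At critical incidence the refracted ray runs along the interface (θ₂ = 90°), so sin θ_c = V₁/V₂.
θ_c = arcsin(536/2598) = arcsin 0.2063 = 11.91°.
Measured from the interface: 90° − 11.91° = 78.09°.

78.1°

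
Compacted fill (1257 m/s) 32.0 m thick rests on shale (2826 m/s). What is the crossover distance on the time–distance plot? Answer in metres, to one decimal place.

103.2 m

θ_c = arcsin(1257/2826) = 26.41°, so cos θ_c = 0.8956 and tᵢ = 2h cos θ_c/V₁ = 0.0456 s.
At crossover x/V₁ = x/V₂ + tᵢ ⇒ x = tᵢ/(1/V₁ − 1/V₂) = 0.04560/(7.9554e-04 − 3.5386e-04) = 103.24 m.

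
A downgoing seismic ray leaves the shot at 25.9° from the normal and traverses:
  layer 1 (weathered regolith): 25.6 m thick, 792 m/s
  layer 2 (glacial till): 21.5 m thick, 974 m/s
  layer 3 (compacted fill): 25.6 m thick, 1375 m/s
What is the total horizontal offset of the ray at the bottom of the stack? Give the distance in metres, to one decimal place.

55.9 m

p = sin θ₁/V₁ = sin 25.9°/792 = 5.5152e-04 s/m is conserved through the stack.
Layer 1: θ = 25.90°; offset = 25.6·tan 25.90° = 12.431 m.
Layer 2: sin θ = p·974 = 0.5372 → θ = 32.49°; offset = 21.5·tan 32.49° = 13.693 m.
Layer 3: sin θ = p·1375 = 0.7583 → θ = 49.32°; offset = 25.6·tan 49.32° = 29.781 m.
Σ offsets = 55.905 m.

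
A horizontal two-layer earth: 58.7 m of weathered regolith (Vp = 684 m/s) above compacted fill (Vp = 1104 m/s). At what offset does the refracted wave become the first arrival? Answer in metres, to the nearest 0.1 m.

242.2 m

x_cross = 2h·√((V₂+V₁)/(V₂−V₁)).
(V₂+V₁)/(V₂−V₁) = (1104+684)/(1104−684) = 4.2571; √ = 2.0633.
x_cross = 2·58.7·2.0633 = 242.23 m.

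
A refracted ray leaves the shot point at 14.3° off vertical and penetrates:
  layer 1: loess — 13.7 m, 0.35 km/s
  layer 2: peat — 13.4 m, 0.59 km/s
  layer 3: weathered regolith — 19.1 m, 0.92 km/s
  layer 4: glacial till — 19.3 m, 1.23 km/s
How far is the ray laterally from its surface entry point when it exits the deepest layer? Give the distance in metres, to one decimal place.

Apply Snell's law at each interface; in layer i the horizontal offset is hᵢ·tan θᵢ.
Layer 1: θ = 14.30°; offset = 13.7·tan 14.30° = 3.492 m.
Layer 2: sin θ = 0.59·sin 14.3°/0.35 = 0.4164, θ = 24.61°; offset = 13.4·tan 24.61° = 6.137 m.
Layer 3: sin θ = 0.92·sin 14.3°/0.35 = 0.6493, θ = 40.49°; offset = 19.1·tan 40.49° = 16.305 m.
Layer 4: sin θ = 1.23·sin 14.3°/0.35 = 0.8680, θ = 60.23°; offset = 19.3·tan 60.23° = 33.741 m.
Total horizontal offset = 59.674 m.

59.7 m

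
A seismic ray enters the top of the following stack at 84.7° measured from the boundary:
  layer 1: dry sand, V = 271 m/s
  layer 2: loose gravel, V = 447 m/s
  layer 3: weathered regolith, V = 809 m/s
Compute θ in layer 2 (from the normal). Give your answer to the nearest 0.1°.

8.8°

From the normal: θ₁ = 90° − 84.7° = 5.3°.
Snell's law across each interface conserves sin θ / V, so sin θ_2 = V_2·sin θ₁/V₁.
sin θ_2 = 447 × sin 5.3° / 271 = 0.1524.
θ_2 = arcsin 0.1524 = 8.76°.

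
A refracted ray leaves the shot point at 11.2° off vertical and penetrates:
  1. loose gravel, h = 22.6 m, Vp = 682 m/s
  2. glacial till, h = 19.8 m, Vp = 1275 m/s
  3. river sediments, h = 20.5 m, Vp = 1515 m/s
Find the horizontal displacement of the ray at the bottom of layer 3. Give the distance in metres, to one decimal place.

22.0 m

Ray parameter p = sin 11.2° / 682 m/s = 2.8480e-04 s/m.
Layer 1: θ = 11.20°; offset = 22.6·tan 11.20° = 4.475 m.
Layer 2: sin θ = p·1275 = 0.3631 → θ = 21.29°; offset = 19.8·tan 21.29° = 7.717 m.
Layer 3: sin θ = p·1515 = 0.4315 → θ = 25.56°; offset = 20.5·tan 25.56° = 9.805 m.
Summing the layer offsets gives 21.996 m.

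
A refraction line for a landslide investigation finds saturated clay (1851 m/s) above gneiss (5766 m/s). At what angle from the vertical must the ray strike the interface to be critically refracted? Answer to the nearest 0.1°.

Critical incidence: sin θ_c = V₁/V₂ = 1851/5766 = 0.3210.
θ_c = arcsin 0.3210 = 18.72°.

18.7°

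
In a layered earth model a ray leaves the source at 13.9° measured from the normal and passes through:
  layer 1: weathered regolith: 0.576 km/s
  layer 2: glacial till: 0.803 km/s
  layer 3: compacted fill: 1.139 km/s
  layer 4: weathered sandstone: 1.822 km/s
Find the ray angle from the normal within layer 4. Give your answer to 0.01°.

Snell's law across each interface conserves sin θ / V, so sin θ_4 = V_4·sin θ₁/V₁.
sin θ_4 = 1.822 × sin 13.9° / 0.576 = 0.7599.
θ_4 = arcsin 0.7599 = 49.45°.

49.45°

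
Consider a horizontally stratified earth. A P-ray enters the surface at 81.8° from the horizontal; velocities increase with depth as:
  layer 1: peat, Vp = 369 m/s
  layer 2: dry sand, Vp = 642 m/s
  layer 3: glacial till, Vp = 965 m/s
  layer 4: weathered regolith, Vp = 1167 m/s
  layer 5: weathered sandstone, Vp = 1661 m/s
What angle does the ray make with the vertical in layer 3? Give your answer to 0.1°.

From the normal: θ₁ = 90° − 81.8° = 8.2°.
Snell's law across each interface conserves sin θ / V, so sin θ_3 = V_3·sin θ₁/V₁.
sin θ_3 = 965 × sin 8.2° / 369 = 0.3730.
θ_3 = arcsin 0.3730 = 21.90°.

21.9°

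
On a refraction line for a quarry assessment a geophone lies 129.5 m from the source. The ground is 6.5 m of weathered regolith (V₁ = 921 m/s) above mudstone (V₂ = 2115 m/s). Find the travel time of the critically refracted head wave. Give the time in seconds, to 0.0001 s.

0.0739 s

t = x/V₂ + 2h·√(V₂²−V₁²)/(V₁V₂).
√(V₂²−V₁²) = √(2115²−921²) = 1903.9 m/s; delay term = 2·6.5·1903.9/(921·2115) = 0.01271 s.
t = 129.5/2115 + 0.01271 = 0.07394 s.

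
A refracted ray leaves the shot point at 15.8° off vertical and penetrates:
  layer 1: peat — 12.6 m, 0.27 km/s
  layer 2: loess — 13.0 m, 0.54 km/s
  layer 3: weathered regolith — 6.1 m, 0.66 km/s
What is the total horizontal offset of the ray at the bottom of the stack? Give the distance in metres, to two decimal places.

p = sin θ₁/V₁ = sin 15.8°/0.27 = 1.0084e+00 s/km is conserved through the stack.
Layer 1: θ = 15.80°; offset = 12.6·tan 15.80° = 3.5654 m.
Layer 2: sin θ = p·0.54 = 0.5446 → θ = 32.99°; offset = 13.0·tan 32.99° = 8.4406 m.
Layer 3: sin θ = p·0.66 = 0.6656 → θ = 41.73°; offset = 6.1·tan 41.73° = 5.4399 m.
Summing the layer offsets gives 17.4459 m.

17.45 m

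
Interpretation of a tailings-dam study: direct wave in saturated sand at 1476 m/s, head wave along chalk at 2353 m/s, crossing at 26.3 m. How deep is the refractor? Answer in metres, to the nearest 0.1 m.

6.3 m

h = (x_cross/2)·√((V₂−V₁)/(V₂+V₁)).
(V₂−V₁)/(V₂+V₁) = (2353−1476)/(2353+1476) = 0.2290; √ = 0.4786.
h = (26.3/2)·0.4786 = 6.29 m.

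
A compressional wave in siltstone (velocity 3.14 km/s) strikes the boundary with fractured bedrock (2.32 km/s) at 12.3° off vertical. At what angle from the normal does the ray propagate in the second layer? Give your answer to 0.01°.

9.06°

Snell's law: sin θ₂ = (V₂/V₁)·sin θ₁ = (2.32/3.14)·sin 12.3° = 0.1574.
θ₂ = arcsin 0.1574 = 9.06° from the normal.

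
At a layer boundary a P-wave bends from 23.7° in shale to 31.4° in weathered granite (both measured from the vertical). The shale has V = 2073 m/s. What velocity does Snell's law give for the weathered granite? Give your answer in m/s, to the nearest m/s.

2687 m/s

Snell's law: sin 23.7°/V₁ = sin 31.4°/V₂.
V₂ = V₁·sin 31.4°/sin 23.7° = 2073 × 1.2962 = 2687.05 m/s.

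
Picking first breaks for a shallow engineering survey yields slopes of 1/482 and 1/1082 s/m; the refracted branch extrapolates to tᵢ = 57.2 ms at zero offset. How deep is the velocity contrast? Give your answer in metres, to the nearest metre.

15 m

θ_c = arcsin(482/1082) = 26.45°; cos θ_c = 0.8953.
tᵢ = 2h cos θ_c/V₁ ⇒ h = tᵢ·V₁/(2 cos θ_c) = 0.0572·482/(2·0.8953) = 15.40 m.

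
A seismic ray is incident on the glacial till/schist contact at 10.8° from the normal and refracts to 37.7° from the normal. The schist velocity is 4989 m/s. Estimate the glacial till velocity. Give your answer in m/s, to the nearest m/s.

1529 m/s

sin 10.8° = 0.1874; sin 37.7° = 0.6115.
V₁ = V₂·(sin θ₁/sin θ₂) = 4989·(0.1874/0.6115) = 1528.71 m/s.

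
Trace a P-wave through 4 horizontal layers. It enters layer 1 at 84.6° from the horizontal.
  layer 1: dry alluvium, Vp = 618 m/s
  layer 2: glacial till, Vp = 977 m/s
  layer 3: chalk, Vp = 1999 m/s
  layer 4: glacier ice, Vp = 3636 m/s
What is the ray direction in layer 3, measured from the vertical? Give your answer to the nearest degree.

From the normal: θ₁ = 90° − 84.6° = 5.4°.
Ray parameter p = sin 5.4° / 618 = 1.5228e-04 s/m.
sin θ_3 = p·V_3 = 1.5228e-04 × 1999 = 0.3044.
θ_3 = 17.72° from the vertical.

18°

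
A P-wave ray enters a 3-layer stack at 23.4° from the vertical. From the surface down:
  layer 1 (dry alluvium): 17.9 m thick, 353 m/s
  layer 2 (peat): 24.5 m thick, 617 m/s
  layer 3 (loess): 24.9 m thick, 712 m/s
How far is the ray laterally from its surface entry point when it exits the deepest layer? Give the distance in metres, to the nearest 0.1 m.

p = sin θ₁/V₁ = sin 23.4°/353 = 1.1251e-03 s/m is conserved through the stack.
Layer 1: θ = 23.40°; offset = 17.9·tan 23.40° = 7.746 m.
Layer 2: sin θ = p·617 = 0.6942 → θ = 43.96°; offset = 24.5·tan 43.96° = 23.627 m.
Layer 3: sin θ = p·712 = 0.8010 → θ = 53.23°; offset = 24.9·tan 53.23° = 33.321 m.
Total horizontal offset = 64.694 m.

64.7 m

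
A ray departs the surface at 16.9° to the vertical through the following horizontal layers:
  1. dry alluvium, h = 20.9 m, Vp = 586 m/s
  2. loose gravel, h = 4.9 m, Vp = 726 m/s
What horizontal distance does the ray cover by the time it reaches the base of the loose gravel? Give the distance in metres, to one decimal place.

Apply Snell's law at each interface; in layer i the horizontal offset is hᵢ·tan θᵢ.
Layer 1: θ = 16.90°; offset = 20.9·tan 16.90° = 6.350 m.
Layer 2: sin θ = 726·sin 16.9°/586 = 0.3602, θ = 21.11°; offset = 4.9·tan 21.11° = 1.892 m.
Σ offsets = 8.242 m.

8.2 m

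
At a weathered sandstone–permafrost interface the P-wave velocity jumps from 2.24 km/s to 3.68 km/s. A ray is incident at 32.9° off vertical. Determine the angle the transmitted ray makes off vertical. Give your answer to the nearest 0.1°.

63.2°

Snell's law: sin θ₂ = (V₂/V₁)·sin θ₁ = (3.68/2.24)·sin 32.9° = 0.8924.
θ₂ = arcsin 0.8924 = 63.17° from the normal.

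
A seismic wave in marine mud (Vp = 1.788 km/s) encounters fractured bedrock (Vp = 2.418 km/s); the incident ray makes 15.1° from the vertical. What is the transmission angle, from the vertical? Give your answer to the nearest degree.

21°

Snell's law: sin θ₂ = (V₂/V₁)·sin θ₁ = (2.418/1.788)·sin 15.1° = 0.3523.
θ₂ = arcsin 0.3523 = 20.63° from the normal.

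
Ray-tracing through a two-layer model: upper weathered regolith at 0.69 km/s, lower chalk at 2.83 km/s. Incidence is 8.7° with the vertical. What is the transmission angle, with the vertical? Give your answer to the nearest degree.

38°

sin θ₁/V₁ = sin θ₂/V₂ ⇒ sin θ₂ = 2.83·sin 8.7°/0.69 = 2.83·0.1513/0.69 = 0.6204.
θ₂ = arcsin 0.6204 = 38.34° from the normal.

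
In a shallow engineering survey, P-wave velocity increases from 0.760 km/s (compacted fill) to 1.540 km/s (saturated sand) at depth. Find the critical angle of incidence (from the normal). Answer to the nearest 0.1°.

Critical incidence: sin θ_c = V₁/V₂ = 0.760/1.540 = 0.4935.
θ_c = arcsin 0.4935 = 29.57°.

29.6°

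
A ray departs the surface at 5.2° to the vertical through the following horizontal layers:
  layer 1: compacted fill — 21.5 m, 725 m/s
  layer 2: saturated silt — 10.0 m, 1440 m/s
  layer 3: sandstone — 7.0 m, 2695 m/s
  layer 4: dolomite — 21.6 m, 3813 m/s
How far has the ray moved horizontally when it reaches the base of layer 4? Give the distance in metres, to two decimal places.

18.00 m

Apply Snell's law at each interface; in layer i the horizontal offset is hᵢ·tan θᵢ.
Layer 1: θ = 5.20°; offset = 21.5·tan 5.20° = 1.9567 m.
Layer 2: sin θ = 1440·sin 5.2°/725 = 0.1800, θ = 10.37°; offset = 10.0·tan 10.37° = 1.8300 m.
Layer 3: sin θ = 2695·sin 5.2°/725 = 0.3369, θ = 19.69°; offset = 7.0·tan 19.69° = 2.5048 m.
Layer 4: sin θ = 3813·sin 5.2°/725 = 0.4767, θ = 28.47°; offset = 21.6·tan 28.47° = 11.7121 m.
Σ offsets = 18.0036 m.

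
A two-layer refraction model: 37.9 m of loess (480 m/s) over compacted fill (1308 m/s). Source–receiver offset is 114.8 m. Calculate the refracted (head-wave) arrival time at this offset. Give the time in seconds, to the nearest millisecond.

t = x/V₂ + 2h·√(V₂²−V₁²)/(V₁V₂).
√(V₂²−V₁²) = √(1308²−480²) = 1216.7 m/s; delay term = 2·37.9·1216.7/(480·1308) = 0.14690 s.
t = 114.8/1308 + 0.14690 = 0.23467 s.

0.235 s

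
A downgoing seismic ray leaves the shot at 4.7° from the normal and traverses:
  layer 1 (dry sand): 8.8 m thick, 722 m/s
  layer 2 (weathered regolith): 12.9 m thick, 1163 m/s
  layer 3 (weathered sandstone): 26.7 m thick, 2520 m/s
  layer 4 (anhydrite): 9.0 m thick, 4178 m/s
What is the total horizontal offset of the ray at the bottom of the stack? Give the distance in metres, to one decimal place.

Ray parameter p = sin 4.7° / 722 m/s = 1.1349e-04 s/m.
Layer 1: θ = 4.70°; offset = 8.8·tan 4.70° = 0.723 m.
Layer 2: sin θ = p·1163 = 0.1320 → θ = 7.58°; offset = 12.9·tan 7.58° = 1.718 m.
Layer 3: sin θ = p·2520 = 0.2860 → θ = 16.62°; offset = 26.7·tan 16.62° = 7.969 m.
Layer 4: sin θ = p·4178 = 0.4742 → θ = 28.30°; offset = 9.0·tan 28.30° = 4.847 m.
Total horizontal offset = 15.257 m.

15.3 m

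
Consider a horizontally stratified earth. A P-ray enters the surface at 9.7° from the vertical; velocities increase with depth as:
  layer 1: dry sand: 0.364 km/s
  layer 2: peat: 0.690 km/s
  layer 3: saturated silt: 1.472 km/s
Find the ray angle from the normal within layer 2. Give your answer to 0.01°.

18.63°

Ray parameter p = sin 9.7° / 0.364 = 4.6288e-01 s/km.
sin θ_2 = p·V_2 = 4.6288e-01 × 0.690 = 0.3194.
θ_2 = arcsin 0.3194 = 18.63°.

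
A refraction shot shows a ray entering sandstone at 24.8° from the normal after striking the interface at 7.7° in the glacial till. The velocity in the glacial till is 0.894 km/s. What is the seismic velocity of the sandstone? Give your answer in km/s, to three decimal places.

2.799 km/s

Snell's law: sin 7.7°/V₁ = sin 24.8°/V₂.
V₂ = V₁·sin 24.8°/sin 7.7° = 0.894 × 3.1306 = 2.799 km/s.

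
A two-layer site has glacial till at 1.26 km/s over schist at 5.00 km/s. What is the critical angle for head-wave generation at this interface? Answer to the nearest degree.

At critical incidence the refracted ray runs along the interface (θ₂ = 90°), so sin θ_c = V₁/V₂.
θ_c = arcsin(1.26/5.00) = arcsin 0.2520 = 14.60°.

15°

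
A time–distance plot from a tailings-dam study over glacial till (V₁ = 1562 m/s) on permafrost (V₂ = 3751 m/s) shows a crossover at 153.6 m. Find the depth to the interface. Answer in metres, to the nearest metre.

x_cross = 2h·√((V₂+V₁)/(V₂−V₁)) → h = x_cross / (2·√((V₂+V₁)/(V₂−V₁))).
√((V₂+V₁)/(V₂−V₁)) = √((3751+1562)/(3751−1562)) = 1.5579.
h = 153.6 / (2·1.5579) = 49.30 m.

49 m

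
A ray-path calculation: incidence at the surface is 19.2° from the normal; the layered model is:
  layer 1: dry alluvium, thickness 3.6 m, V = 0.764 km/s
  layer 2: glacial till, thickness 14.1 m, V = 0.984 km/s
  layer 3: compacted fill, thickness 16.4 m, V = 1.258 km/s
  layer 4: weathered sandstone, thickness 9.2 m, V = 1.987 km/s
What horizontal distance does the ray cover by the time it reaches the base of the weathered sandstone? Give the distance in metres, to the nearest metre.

34 m

Apply Snell's law at each interface; in layer i the horizontal offset is hᵢ·tan θᵢ.
Layer 1: θ = 19.20°; offset = 3.6·tan 19.20° = 1.254 m.
Layer 2: sin θ = 0.984·sin 19.2°/0.764 = 0.4236, θ = 25.06°; offset = 14.1·tan 25.06° = 6.593 m.
Layer 3: sin θ = 1.258·sin 19.2°/0.764 = 0.5415, θ = 32.79°; offset = 16.4·tan 32.79° = 10.564 m.
Layer 4: sin θ = 1.987·sin 19.2°/0.764 = 0.8553, θ = 58.79°; offset = 9.2·tan 58.79° = 15.188 m.
Σ offsets = 33.598 m.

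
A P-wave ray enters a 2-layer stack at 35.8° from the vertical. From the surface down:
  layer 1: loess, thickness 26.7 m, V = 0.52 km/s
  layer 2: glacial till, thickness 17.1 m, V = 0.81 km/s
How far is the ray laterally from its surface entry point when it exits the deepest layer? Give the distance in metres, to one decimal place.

57.1 m

p = sin θ₁/V₁ = sin 35.8°/0.52 = 1.1249e+00 s/km is conserved through the stack.
Layer 1: θ = 35.80°; offset = 26.7·tan 35.80° = 19.257 m.
Layer 2: sin θ = p·0.81 = 0.9112 → θ = 65.67°; offset = 17.1·tan 65.67° = 37.819 m.
Σ offsets = 57.075 m.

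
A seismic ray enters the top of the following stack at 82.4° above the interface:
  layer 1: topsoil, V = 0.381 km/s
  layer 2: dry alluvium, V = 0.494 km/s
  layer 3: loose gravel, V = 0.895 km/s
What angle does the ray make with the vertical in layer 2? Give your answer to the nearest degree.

From the normal: θ₁ = 90° − 82.4° = 7.6°.
Snell's law across each interface conserves sin θ / V, so sin θ_2 = V_2·sin θ₁/V₁.
sin θ_2 = 0.494 × sin 7.6° / 0.381 = 0.1715.
θ_2 = 9.87° from the vertical.

10°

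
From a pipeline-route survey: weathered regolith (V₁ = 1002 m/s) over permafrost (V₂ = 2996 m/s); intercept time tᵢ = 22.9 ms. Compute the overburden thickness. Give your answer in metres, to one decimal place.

12.2 m

θ_c = arcsin(1002/2996) = 19.54°; cos θ_c = 0.9424.
tᵢ = 2h cos θ_c/V₁ ⇒ h = tᵢ·V₁/(2 cos θ_c) = 0.0229·1002/(2·0.9424) = 12.17 m.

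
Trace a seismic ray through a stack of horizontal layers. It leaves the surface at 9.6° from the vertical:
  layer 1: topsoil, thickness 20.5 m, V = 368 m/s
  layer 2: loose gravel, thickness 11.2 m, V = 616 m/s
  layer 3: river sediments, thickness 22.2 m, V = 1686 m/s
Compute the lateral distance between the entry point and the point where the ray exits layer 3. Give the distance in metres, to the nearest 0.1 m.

33.0 m

Apply Snell's law at each interface; in layer i the horizontal offset is hᵢ·tan θᵢ.
Layer 1: θ = 9.60°; offset = 20.5·tan 9.60° = 3.467 m.
Layer 2: sin θ = 616·sin 9.6°/368 = 0.2792, θ = 16.21°; offset = 11.2·tan 16.21° = 3.256 m.
Layer 3: sin θ = 1686·sin 9.6°/368 = 0.7641, θ = 49.82°; offset = 22.2·tan 49.82° = 26.292 m.
Total horizontal offset = 33.015 m.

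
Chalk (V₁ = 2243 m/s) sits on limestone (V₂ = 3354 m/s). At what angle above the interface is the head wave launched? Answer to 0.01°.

48.03°

Critical incidence: sin θ_c = V₁/V₂ = 2243/3354 = 0.6688.
θ_c = arcsin 0.6688 = 41.97°.
Measured from the interface: 90° − 41.97° = 48.03°.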